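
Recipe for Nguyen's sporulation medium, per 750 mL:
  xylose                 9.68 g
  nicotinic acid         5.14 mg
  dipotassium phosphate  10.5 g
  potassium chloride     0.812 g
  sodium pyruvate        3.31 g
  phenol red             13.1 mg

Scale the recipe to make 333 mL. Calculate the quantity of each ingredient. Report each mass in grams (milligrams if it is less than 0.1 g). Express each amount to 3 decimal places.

xylose 4.298 g; nicotinic acid 2.282 mg; dipotassium phosphate 4.662 g; potassium chloride 0.361 g; sodium pyruvate 1.470 g; phenol red 5.816 mg

Ratio of target to recipe volume: 333 / 750 = 0.444.
xylose: 9.68 g × (333 mL / 750 mL) = 4.298 g
nicotinic acid: 5.14 mg × (333 mL / 750 mL) = 2.282 mg
dipotassium phosphate: 10.5 g × (333 mL / 750 mL) = 4.662 g
potassium chloride: 0.812 g × (333 mL / 750 mL) = 0.361 g
sodium pyruvate: 3.31 g × (333 mL / 750 mL) = 1.470 g
phenol red: 13.1 mg × (333 mL / 750 mL) = 5.816 mg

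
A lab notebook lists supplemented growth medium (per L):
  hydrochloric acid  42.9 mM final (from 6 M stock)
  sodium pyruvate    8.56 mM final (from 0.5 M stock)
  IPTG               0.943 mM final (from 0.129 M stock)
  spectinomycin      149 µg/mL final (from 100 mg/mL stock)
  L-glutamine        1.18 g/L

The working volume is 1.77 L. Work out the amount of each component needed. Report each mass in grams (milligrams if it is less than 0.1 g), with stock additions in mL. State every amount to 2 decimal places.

Scale factor relative to 1 L: 1.77.
hydrochloric acid: dilute stock: 42.9 mM × 1770 mL ÷ 6000 mM = 12.66 mL
sodium pyruvate: dilute stock: 8.56 mM × 1770 mL ÷ 500 mM = 30.30 mL
IPTG: V = C2·V2/C1 = 0.943 mM × 1770 mL ÷ 129 mM = 12.94 mL
spectinomycin: dilute stock: 149 µg/mL × 1770 mL ÷ 100000 µg/mL = 2.64 mL
L-glutamine: 1.18 g/L × 1.77 L = 2.09 g

hydrochloric acid 12.66 mL; sodium pyruvate 30.30 mL; IPTG 12.94 mL; spectinomycin 2.64 mL; L-glutamine 2.09 g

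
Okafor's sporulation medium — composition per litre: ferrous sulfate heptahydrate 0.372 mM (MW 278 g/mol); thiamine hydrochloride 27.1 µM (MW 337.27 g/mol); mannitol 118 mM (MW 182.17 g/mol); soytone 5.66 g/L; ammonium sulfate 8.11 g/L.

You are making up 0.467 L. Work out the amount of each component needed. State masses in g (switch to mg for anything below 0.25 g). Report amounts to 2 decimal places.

Scale factor relative to 1 L: 0.467.
ferrous sulfate heptahydrate: 0.372 mmol/L × 278 mg/mmol × 0.467 L = 48.30 mg
thiamine hydrochloride: 27.1 µmol/L × 337.27 g/mol × 0.467 L ÷ 1000 = 4.27 mg
mannitol: 118 mmol/L × 182.17 g/mol × 0.467 L ÷ 1000 = 10.04 g
soytone: 5.66 g/L × 0.467 L = 2.64 g
ammonium sulfate: 8.11 g/L × 0.467 L = 3.79 g

ferrous sulfate heptahydrate 48.30 mg; thiamine hydrochloride 4.27 mg; mannitol 10.04 g; soytone 2.64 g; ammonium sulfate 3.79 g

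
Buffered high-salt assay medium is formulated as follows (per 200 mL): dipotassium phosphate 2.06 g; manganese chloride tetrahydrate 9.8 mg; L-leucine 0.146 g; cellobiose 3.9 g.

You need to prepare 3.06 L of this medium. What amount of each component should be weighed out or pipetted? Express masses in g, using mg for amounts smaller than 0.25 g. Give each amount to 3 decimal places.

Ratio of target to recipe volume: 3060 / 200 = 15.3.
dipotassium phosphate: 2.06 g × (3060 mL / 200 mL) = 31.518 g
manganese chloride tetrahydrate: 9.8 mg × (3060 mL / 200 mL) = 149.940 mg
L-leucine: 0.146 g × (3060 mL / 200 mL) = 2.234 g
cellobiose: 3.9 g × (3060 mL / 200 mL) = 59.670 g

dipotassium phosphate 31.518 g; manganese chloride tetrahydrate 149.940 mg; L-leucine 2.234 g; cellobiose 59.670 g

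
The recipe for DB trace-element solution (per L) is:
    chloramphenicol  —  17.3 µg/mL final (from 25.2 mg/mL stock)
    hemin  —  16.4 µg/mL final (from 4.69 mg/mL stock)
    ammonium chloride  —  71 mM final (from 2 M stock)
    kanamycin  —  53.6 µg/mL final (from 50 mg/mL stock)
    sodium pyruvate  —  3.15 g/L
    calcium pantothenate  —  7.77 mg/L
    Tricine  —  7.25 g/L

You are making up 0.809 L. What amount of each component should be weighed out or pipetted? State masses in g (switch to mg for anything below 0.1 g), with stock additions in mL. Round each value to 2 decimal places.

chloramphenicol 0.56 mL; hemin 2.83 mL; ammonium chloride 28.72 mL; kanamycin 0.87 mL; sodium pyruvate 2.55 g; calcium pantothenate 6.29 mg; Tricine 5.87 g

Working volume: 0.809 L.
chloramphenicol: dilute stock: 17.3 µg/mL × 809 mL ÷ 25200 µg/mL = 0.56 mL
hemin: dilute stock: 16.4 µg/mL × 809 mL ÷ 4690 µg/mL = 2.83 mL
ammonium chloride: C1V1 = C2V2 → 71 mM × 809 mL ÷ 2000 mM = 28.72 mL
kanamycin: C1V1 = C2V2 → 53.6 µg/mL × 809 mL ÷ 50000 µg/mL = 0.87 mL
sodium pyruvate: 3.15 g/L × 0.809 L = 2.55 g
calcium pantothenate: 7.77 mg/L × 0.809 L = 6.29 mg
Tricine: 7.25 g/L × 0.809 L = 5.87 g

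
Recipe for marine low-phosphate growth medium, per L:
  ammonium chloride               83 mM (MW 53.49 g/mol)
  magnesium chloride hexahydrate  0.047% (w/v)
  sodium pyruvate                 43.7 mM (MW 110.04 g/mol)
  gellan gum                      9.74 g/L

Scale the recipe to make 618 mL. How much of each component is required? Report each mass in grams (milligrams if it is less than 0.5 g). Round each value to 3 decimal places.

ammonium chloride 2.744 g; magnesium chloride hexahydrate 290.460 mg; sodium pyruvate 2.972 g; gellan gum 6.019 g

Scale factor relative to 1 L: 0.618.
ammonium chloride: 83 mmol/L × 53.49 g/mol × 0.618 L ÷ 1000 = 2.744 g
magnesium chloride hexahydrate: 0.047% w/v = 0.47 g/L → 0.47 × 0.618 L = 0.29046 g = 290.460 mg
sodium pyruvate: 43.7 mmol/L × 110.04 g/mol × 0.618 L ÷ 1000 = 2.972 g
gellan gum: 9.74 g/L × 0.618 L = 6.019 g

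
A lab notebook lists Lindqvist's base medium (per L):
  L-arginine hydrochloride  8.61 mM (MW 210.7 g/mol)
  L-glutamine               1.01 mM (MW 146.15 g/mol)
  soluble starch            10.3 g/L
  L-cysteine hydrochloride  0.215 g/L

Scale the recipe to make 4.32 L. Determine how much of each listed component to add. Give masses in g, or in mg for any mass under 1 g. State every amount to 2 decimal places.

L-arginine hydrochloride 7.84 g; L-glutamine 637.68 mg; soluble starch 44.50 g; L-cysteine hydrochloride 928.80 mg

Scale factor relative to 1 L: 4.32.
L-arginine hydrochloride: 8.61 mmol/L × 210.7 g/mol × 4.32 L ÷ 1000 = 7.84 g
L-glutamine: 1.01 mmol/L × 146.15 mg/mmol × 4.32 L = 637.68 mg
soluble starch: 10.3 g/L × 4.32 L = 44.50 g
L-cysteine hydrochloride: 0.215 g/L × 4.32 L = 0.9288 g = 928.80 mg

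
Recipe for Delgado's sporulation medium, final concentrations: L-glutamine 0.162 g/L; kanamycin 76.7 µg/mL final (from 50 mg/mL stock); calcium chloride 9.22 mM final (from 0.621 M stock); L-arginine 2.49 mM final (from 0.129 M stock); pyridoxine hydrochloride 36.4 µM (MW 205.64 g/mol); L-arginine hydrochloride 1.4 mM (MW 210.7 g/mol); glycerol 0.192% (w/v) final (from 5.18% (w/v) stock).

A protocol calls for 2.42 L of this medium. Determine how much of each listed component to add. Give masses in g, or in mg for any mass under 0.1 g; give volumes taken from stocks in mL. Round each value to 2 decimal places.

L-glutamine 0.39 g; kanamycin 3.71 mL; calcium chloride 35.93 mL; L-arginine 46.71 mL; pyridoxine hydrochloride 18.11 mg; L-arginine hydrochloride 0.71 g; glycerol 89.70 mL

Scale factor relative to 1 L: 2.42.
L-glutamine: 0.162 g/L × 2.42 L = 0.39 g
kanamycin: C1V1 = C2V2 → 76.7 µg/mL × 2420 mL ÷ 50000 µg/mL = 3.71 mL
calcium chloride: V = C2·V2/C1 = 9.22 mM × 2420 mL ÷ 621 mM = 35.93 mL
L-arginine: C1V1 = C2V2 → 2.49 mM × 2420 mL ÷ 129 mM = 46.71 mL
pyridoxine hydrochloride: 36.4 µmol/L × 205.64 g/mol × 2.42 L ÷ 1000 = 18.11 mg
L-arginine hydrochloride: 1.4 mmol/L × 210.7 g/mol × 2.42 L ÷ 1000 = 0.71 g
glycerol: C1V1 = C2V2 → 0.192% ÷ 5.18% × 2420 mL = 89.70 mL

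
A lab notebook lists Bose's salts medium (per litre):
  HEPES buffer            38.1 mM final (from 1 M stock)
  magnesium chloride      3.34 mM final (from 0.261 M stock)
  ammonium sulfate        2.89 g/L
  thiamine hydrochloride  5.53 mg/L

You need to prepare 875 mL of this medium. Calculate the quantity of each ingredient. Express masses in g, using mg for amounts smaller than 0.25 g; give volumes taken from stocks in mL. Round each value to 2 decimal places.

Scale factor relative to 1 L: 0.875.
HEPES buffer: C1V1 = C2V2 → 38.1 mM × 875 mL ÷ 1000 mM = 33.34 mL
magnesium chloride: C1V1 = C2V2 → 3.34 mM × 875 mL ÷ 261 mM = 11.20 mL
ammonium sulfate: 2.89 g/L × 0.875 L = 2.53 g
thiamine hydrochloride: 5.53 mg/L × 0.875 L = 4.84 mg

HEPES buffer 33.34 mL; magnesium chloride 11.20 mL; ammonium sulfate 2.53 g; thiamine hydrochloride 4.84 mg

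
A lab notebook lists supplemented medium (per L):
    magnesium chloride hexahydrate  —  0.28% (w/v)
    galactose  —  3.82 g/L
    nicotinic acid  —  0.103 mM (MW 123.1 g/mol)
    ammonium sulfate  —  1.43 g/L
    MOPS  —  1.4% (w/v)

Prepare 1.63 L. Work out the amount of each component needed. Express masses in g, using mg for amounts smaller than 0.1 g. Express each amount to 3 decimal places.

Scale factor relative to 1 L: 1.63.
magnesium chloride hexahydrate: 0.28% w/v = 2.8 g/L → 2.8 × 1.63 L = 4.564 g
galactose: 3.82 g/L × 1.63 L = 6.227 g
nicotinic acid: 0.103 mmol/L × 123.1 mg/mmol × 1.63 L = 20.667 mg
ammonium sulfate: 1.43 g/L × 1.63 L = 2.331 g
MOPS: 1.4 g per 100 mL × 1630 mL ÷ 100 = 22.820 g

magnesium chloride hexahydrate 4.564 g; galactose 6.227 g; nicotinic acid 20.667 mg; ammonium sulfate 2.331 g; MOPS 22.820 g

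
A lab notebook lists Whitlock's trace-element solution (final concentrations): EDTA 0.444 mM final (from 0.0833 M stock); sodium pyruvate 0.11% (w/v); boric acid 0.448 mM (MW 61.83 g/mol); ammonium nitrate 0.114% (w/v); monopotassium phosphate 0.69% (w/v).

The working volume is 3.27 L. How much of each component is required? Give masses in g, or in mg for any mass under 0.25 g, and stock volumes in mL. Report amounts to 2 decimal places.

Scale factor relative to 1 L: 3.27.
EDTA: C1V1 = C2V2 → 0.444 mM × 3270 mL ÷ 83.3 mM = 17.43 mL
sodium pyruvate: 0.11% w/v = 1.1 g/L → 1.1 × 3.27 L = 3.60 g
boric acid: 0.448 mmol/L × 61.83 mg/mmol × 3.27 L = 90.58 mg
ammonium nitrate: 0.114 g per 100 mL × 3270 mL ÷ 100 = 3.73 g
monopotassium phosphate: 0.69% w/v = 6.9 g/L → 6.9 × 3.27 L = 22.56 g

EDTA 17.43 mL; sodium pyruvate 3.60 g; boric acid 90.58 mg; ammonium nitrate 3.73 g; monopotassium phosphate 22.56 g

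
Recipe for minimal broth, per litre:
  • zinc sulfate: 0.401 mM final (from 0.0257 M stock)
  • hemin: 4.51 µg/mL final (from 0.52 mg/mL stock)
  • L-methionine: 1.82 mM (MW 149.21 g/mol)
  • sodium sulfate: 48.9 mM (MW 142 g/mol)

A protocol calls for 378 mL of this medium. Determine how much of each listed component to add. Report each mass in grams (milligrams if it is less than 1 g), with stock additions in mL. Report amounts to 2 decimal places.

Target volume = 378 mL = 0.378 L.
zinc sulfate: C1V1 = C2V2 → 0.401 mM × 378 mL ÷ 25.7 mM = 5.90 mL
hemin: C1V1 = C2V2 → 4.51 µg/mL × 378 mL ÷ 520 µg/mL = 3.28 mL
L-methionine: 1.82 mmol/L × 149.21 mg/mmol × 0.378 L = 102.65 mg
sodium sulfate: 48.9 mmol/L × 142 g/mol × 0.378 L ÷ 1000 = 2.62 g

zinc sulfate 5.90 mL; hemin 3.28 mL; L-methionine 102.65 mg; sodium sulfate 2.62 g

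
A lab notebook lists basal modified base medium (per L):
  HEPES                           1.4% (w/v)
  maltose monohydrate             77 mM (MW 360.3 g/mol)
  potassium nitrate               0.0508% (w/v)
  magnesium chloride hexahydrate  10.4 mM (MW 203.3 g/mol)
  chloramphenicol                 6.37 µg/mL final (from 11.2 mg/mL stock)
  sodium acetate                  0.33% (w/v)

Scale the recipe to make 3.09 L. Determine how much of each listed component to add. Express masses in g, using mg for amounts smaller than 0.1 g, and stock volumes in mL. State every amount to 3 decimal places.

HEPES 43.260 g; maltose monohydrate 85.726 g; potassium nitrate 1.570 g; magnesium chloride hexahydrate 6.533 g; chloramphenicol 1.757 mL; sodium acetate 10.197 g

Scale factor relative to 1 L: 3.09.
HEPES: 1.4 g per 100 mL × 3090 mL ÷ 100 = 43.260 g
maltose monohydrate: 77 mmol/L × 360.3 g/mol × 3.09 L ÷ 1000 = 85.726 g
potassium nitrate: 0.0508 g per 100 mL × 3090 mL ÷ 100 = 1.570 g
magnesium chloride hexahydrate: 10.4 mmol/L × 203.3 g/mol × 3.09 L ÷ 1000 = 6.533 g
chloramphenicol: V = C2·V2/C1 = 6.37 µg/mL × 3090 mL ÷ 11200 µg/mL = 1.757 mL
sodium acetate: 0.33 g per 100 mL × 3090 mL ÷ 100 = 10.197 g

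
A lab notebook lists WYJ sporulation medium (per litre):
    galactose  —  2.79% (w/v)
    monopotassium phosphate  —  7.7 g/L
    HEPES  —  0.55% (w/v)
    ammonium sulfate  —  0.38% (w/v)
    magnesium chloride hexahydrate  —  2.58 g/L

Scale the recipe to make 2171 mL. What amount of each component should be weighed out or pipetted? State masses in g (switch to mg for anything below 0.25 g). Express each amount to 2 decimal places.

Scale factor relative to 1 L: 2.171.
galactose: 2.79% w/v = 27.9 g/L → 27.9 × 2.171 L = 60.57 g
monopotassium phosphate: 7.7 g/L × 2.171 L = 16.72 g
HEPES: 0.55% w/v = 5.5 g/L → 5.5 × 2.171 L = 11.94 g
ammonium sulfate: 0.38 g per 100 mL × 2171 mL ÷ 100 = 8.25 g
magnesium chloride hexahydrate: 2.58 g/L × 2.171 L = 5.60 g

galactose 60.57 g; monopotassium phosphate 16.72 g; HEPES 11.94 g; ammonium sulfate 8.25 g; magnesium chloride hexahydrate 5.60 g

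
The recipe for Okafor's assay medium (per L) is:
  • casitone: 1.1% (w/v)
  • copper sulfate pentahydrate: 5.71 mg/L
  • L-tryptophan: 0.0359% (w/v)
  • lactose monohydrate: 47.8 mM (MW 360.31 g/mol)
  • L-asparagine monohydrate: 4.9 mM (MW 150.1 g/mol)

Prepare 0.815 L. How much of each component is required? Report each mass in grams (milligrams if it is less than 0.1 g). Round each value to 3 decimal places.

casitone 8.965 g; copper sulfate pentahydrate 4.654 mg; L-tryptophan 0.293 g; lactose monohydrate 14.037 g; L-asparagine monohydrate 0.599 g

Scale factor relative to 1 L: 0.815.
casitone: 1.1 g per 100 mL × 815 mL ÷ 100 = 8.965 g
copper sulfate pentahydrate: 5.71 mg/L × 0.815 L = 4.654 mg
L-tryptophan: 0.0359% w/v = 0.359 g/L → 0.359 × 0.815 L = 0.293 g
lactose monohydrate: 47.8 mmol/L × 360.31 g/mol × 0.815 L ÷ 1000 = 14.037 g
L-asparagine monohydrate: 4.9 mmol/L × 150.1 g/mol × 0.815 L ÷ 1000 = 0.599 g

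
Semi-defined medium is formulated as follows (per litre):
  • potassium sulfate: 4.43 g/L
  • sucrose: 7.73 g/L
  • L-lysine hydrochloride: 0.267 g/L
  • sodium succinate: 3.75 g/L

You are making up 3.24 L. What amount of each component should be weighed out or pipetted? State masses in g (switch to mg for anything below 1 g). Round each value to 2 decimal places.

potassium sulfate 14.35 g; sucrose 25.05 g; L-lysine hydrochloride 865.08 mg; sodium succinate 12.15 g

Working volume: 3.24 L.
potassium sulfate: 4.43 g/L × 3.24 L = 14.35 g
sucrose: 7.73 g/L × 3.24 L = 25.05 g
L-lysine hydrochloride: 0.267 g/L × 3.24 L = 0.86508 g = 865.08 mg
sodium succinate: 3.75 g/L × 3.24 L = 12.15 g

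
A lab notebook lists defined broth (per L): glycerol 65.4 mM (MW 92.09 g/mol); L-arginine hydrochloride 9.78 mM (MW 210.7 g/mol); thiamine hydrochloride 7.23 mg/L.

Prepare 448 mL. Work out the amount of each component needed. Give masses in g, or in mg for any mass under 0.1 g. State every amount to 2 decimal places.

glycerol 2.70 g; L-arginine hydrochloride 0.92 g; thiamine hydrochloride 3.24 mg

Scale factor relative to 1 L: 0.448.
glycerol: 65.4 mmol/L × 92.09 g/mol × 0.448 L ÷ 1000 = 2.70 g
L-arginine hydrochloride: 9.78 mmol/L × 210.7 g/mol × 0.448 L ÷ 1000 = 0.92 g
thiamine hydrochloride: 7.23 mg/L × 0.448 L = 3.24 mg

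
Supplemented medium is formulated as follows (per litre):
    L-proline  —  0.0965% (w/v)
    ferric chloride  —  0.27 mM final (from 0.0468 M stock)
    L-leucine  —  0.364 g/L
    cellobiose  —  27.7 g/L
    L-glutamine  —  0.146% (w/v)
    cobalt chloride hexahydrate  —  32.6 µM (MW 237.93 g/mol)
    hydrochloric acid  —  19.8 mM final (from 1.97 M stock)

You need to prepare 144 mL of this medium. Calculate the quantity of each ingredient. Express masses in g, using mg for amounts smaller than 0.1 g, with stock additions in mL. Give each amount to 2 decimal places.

L-proline 0.14 g; ferric chloride 0.83 mL; L-leucine 52.42 mg; cellobiose 3.99 g; L-glutamine 0.21 g; cobalt chloride hexahydrate 1.12 mg; hydrochloric acid 1.45 mL

Target volume = 144 mL = 0.144 L.
L-proline: 0.0965% w/v = 0.965 g/L → 0.965 × 0.144 L = 0.14 g
ferric chloride: V = C2·V2/C1 = 0.27 mM × 144 mL ÷ 46.8 mM = 0.83 mL
L-leucine: 0.364 g/L × 0.144 L = 0.052416 g = 52.42 mg
cellobiose: 27.7 g/L × 0.144 L = 3.99 g
L-glutamine: 0.146 g per 100 mL × 144 mL ÷ 100 = 0.21 g
cobalt chloride hexahydrate: 32.6 µmol/L × 237.93 g/mol × 0.144 L ÷ 1000 = 1.12 mg
hydrochloric acid: dilute stock: 19.8 mM × 144 mL ÷ 1970 mM = 1.45 mL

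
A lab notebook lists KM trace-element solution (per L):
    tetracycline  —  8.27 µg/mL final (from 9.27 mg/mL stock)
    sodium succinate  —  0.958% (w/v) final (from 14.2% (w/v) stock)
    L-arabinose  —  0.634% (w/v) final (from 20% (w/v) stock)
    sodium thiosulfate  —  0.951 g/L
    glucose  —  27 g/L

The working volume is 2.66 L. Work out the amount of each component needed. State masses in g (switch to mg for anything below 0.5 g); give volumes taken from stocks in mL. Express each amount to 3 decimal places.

Working volume: 2.66 L.
tetracycline: C1V1 = C2V2 → 8.27 µg/mL × 2660 mL ÷ 9270 µg/mL = 2.373 mL
sodium succinate: C1V1 = C2V2 → 0.958% ÷ 14.2% × 2660 mL = 179.456 mL
L-arabinose: V = C2·V2/C1 = 0.634% ÷ 20% × 2660 mL = 84.322 mL
sodium thiosulfate: 0.951 g/L × 2.66 L = 2.530 g
glucose: 27 g/L × 2.66 L = 71.820 g

tetracycline 2.373 mL; sodium succinate 179.456 mL; L-arabinose 84.322 mL; sodium thiosulfate 2.530 g; glucose 71.820 g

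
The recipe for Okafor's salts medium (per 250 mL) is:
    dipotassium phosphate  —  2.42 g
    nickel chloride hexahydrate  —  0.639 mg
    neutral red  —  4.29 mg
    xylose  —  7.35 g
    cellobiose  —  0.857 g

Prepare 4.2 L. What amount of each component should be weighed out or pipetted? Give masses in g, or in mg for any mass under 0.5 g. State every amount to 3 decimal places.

Ratio of target to recipe volume: 4200 / 250 = 16.8.
dipotassium phosphate: 2.42 g × (4200 mL / 250 mL) = 40.656 g
nickel chloride hexahydrate: 0.639 mg × (4200 mL / 250 mL) = 10.735 mg
neutral red: 4.29 mg × (4200 mL / 250 mL) = 72.072 mg
xylose: 7.35 g × (4200 mL / 250 mL) = 123.480 g
cellobiose: 0.857 g × (4200 mL / 250 mL) = 14.398 g

dipotassium phosphate 40.656 g; nickel chloride hexahydrate 10.735 mg; neutral red 72.072 mg; xylose 123.480 g; cellobiose 14.398 g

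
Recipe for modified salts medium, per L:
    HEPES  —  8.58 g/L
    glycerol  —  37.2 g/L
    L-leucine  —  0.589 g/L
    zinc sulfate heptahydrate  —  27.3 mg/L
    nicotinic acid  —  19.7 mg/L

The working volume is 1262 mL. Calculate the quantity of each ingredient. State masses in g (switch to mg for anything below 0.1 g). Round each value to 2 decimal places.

HEPES 10.83 g; glycerol 46.95 g; L-leucine 0.74 g; zinc sulfate heptahydrate 34.45 mg; nicotinic acid 24.86 mg

Target volume = 1262 mL = 1.262 L.
HEPES: 8.58 g/L × 1.262 L = 10.83 g
glycerol: 37.2 g/L × 1.262 L = 46.95 g
L-leucine: 0.589 g/L × 1.262 L = 0.74 g
zinc sulfate heptahydrate: 27.3 mg/L × 1.262 L = 34.45 mg
nicotinic acid: 19.7 mg/L × 1.262 L = 24.86 mg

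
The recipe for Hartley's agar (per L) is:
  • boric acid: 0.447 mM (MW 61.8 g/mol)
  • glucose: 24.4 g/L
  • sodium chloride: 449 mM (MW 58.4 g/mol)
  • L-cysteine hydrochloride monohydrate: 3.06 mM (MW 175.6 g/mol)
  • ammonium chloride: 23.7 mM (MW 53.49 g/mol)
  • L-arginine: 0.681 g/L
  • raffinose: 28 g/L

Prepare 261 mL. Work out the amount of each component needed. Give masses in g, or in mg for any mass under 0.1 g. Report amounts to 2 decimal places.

boric acid 7.21 mg; glucose 6.37 g; sodium chloride 6.84 g; L-cysteine hydrochloride monohydrate 0.14 g; ammonium chloride 0.33 g; L-arginine 0.18 g; raffinose 7.31 g

Scale factor relative to 1 L: 0.261.
boric acid: 0.447 mmol/L × 61.8 mg/mmol × 0.261 L = 7.21 mg
glucose: 24.4 g/L × 0.261 L = 6.37 g
sodium chloride: 449 mmol/L × 58.4 g/mol × 0.261 L ÷ 1000 = 6.84 g
L-cysteine hydrochloride monohydrate: 3.06 mmol/L × 175.6 g/mol × 0.261 L ÷ 1000 = 0.14 g
ammonium chloride: 23.7 mmol/L × 53.49 g/mol × 0.261 L ÷ 1000 = 0.33 g
L-arginine: 0.681 g/L × 0.261 L = 0.18 g
raffinose: 28 g/L × 0.261 L = 7.31 g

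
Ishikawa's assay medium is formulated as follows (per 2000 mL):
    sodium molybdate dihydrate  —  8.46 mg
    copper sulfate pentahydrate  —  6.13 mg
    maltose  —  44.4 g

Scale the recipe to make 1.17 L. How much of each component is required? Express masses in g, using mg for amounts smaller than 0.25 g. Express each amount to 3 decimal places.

sodium molybdate dihydrate 4.949 mg; copper sulfate pentahydrate 3.586 mg; maltose 25.974 g

Ratio of target to recipe volume: 1170 / 2000 = 0.585.
sodium molybdate dihydrate: 8.46 mg × (1170 mL / 2000 mL) = 4.949 mg
copper sulfate pentahydrate: 6.13 mg × (1170 mL / 2000 mL) = 3.586 mg
maltose: 44.4 g × (1170 mL / 2000 mL) = 25.974 g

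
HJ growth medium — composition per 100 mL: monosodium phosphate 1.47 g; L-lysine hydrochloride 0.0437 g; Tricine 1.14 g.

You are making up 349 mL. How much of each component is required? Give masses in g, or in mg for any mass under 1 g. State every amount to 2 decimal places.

monosodium phosphate 5.13 g; L-lysine hydrochloride 152.51 mg; Tricine 3.98 g

Scale factor = 349 mL / 100 mL = 3.49.
monosodium phosphate: 1.47 g × (349 mL / 100 mL) = 5.13 g
L-lysine hydrochloride: 0.0437 g × (349 mL / 100 mL) = 0.152513 g = 152.51 mg
Tricine: 1.14 g × (349 mL / 100 mL) = 3.98 g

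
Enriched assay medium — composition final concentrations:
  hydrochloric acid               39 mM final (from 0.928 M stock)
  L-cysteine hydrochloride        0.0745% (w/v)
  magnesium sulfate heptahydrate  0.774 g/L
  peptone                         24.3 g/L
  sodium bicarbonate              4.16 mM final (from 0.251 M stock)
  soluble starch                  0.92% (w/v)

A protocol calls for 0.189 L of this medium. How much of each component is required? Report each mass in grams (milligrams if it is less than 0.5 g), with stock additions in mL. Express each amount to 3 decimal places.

Working volume: 0.189 L.
hydrochloric acid: dilute stock: 39 mM × 189 mL ÷ 928 mM = 7.943 mL
L-cysteine hydrochloride: 0.0745 g per 100 mL × 189 mL ÷ 100 = 0.140805 g = 140.805 mg
magnesium sulfate heptahydrate: 0.774 g/L × 0.189 L = 0.146286 g = 146.286 mg
peptone: 24.3 g/L × 0.189 L = 4.593 g
sodium bicarbonate: C1V1 = C2V2 → 4.16 mM × 189 mL ÷ 251 mM = 3.132 mL
soluble starch: 0.92 g per 100 mL × 189 mL ÷ 100 = 1.739 g

hydrochloric acid 7.943 mL; L-cysteine hydrochloride 140.805 mg; magnesium sulfate heptahydrate 146.286 mg; peptone 4.593 g; sodium bicarbonate 3.132 mL; soluble starch 1.739 g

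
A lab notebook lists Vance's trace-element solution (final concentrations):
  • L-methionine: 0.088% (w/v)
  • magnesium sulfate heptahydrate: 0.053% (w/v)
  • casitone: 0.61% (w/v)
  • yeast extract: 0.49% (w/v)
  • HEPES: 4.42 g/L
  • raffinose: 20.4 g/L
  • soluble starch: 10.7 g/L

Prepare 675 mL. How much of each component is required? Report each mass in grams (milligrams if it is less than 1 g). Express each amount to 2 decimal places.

Working volume: 675 mL = 0.675 L.
L-methionine: 0.088 g per 100 mL × 675 mL ÷ 100 = 0.594 g = 594.00 mg
magnesium sulfate heptahydrate: 0.053% w/v = 0.53 g/L → 0.53 × 0.675 L = 0.35775 g = 357.75 mg
casitone: 0.61% w/v = 6.1 g/L → 6.1 × 0.675 L = 4.12 g
yeast extract: 0.49% w/v = 4.9 g/L → 4.9 × 0.675 L = 3.31 g
HEPES: 4.42 g/L × 0.675 L = 2.98 g
raffinose: 20.4 g/L × 0.675 L = 13.77 g
soluble starch: 10.7 g/L × 0.675 L = 7.22 g

L-methionine 594.00 mg; magnesium sulfate heptahydrate 357.75 mg; casitone 4.12 g; yeast extract 3.31 g; HEPES 2.98 g; raffinose 13.77 g; soluble starch 7.22 g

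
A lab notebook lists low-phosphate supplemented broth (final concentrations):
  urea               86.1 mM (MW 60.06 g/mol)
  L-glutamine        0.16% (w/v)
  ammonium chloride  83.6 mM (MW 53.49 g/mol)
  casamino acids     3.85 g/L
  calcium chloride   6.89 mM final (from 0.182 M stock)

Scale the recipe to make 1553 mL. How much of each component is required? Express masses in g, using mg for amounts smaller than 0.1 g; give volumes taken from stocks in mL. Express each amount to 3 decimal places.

Working volume: 1553 mL = 1.553 L.
urea: 86.1 mmol/L × 60.06 g/mol × 1.553 L ÷ 1000 = 8.031 g
L-glutamine: 0.16% w/v = 1.6 g/L → 1.6 × 1.553 L = 2.485 g
ammonium chloride: 83.6 mmol/L × 53.49 g/mol × 1.553 L ÷ 1000 = 6.945 g
casamino acids: 3.85 g/L × 1.553 L = 5.979 g
calcium chloride: C1V1 = C2V2 → 6.89 mM × 1553 mL ÷ 182 mM = 58.792 mL

urea 8.031 g; L-glutamine 2.485 g; ammonium chloride 6.945 g; casamino acids 5.979 g; calcium chloride 58.792 mL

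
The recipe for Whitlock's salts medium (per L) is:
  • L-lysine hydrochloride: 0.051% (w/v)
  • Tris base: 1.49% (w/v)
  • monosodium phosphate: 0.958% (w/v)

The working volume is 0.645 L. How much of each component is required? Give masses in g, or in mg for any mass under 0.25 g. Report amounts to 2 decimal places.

Working volume: 0.645 L.
L-lysine hydrochloride: 0.051% w/v = 0.51 g/L → 0.51 × 0.645 L = 0.33 g
Tris base: 1.49% w/v = 14.9 g/L → 14.9 × 0.645 L = 9.61 g
monosodium phosphate: 0.958% w/v = 9.58 g/L → 9.58 × 0.645 L = 6.18 g

L-lysine hydrochloride 0.33 g; Tris base 9.61 g; monosodium phosphate 6.18 g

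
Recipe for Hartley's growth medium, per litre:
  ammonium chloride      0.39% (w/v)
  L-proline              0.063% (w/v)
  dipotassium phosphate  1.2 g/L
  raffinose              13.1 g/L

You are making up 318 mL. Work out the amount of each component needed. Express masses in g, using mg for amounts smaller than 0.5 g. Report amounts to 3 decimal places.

ammonium chloride 1.240 g; L-proline 200.340 mg; dipotassium phosphate 381.600 mg; raffinose 4.166 g

Working volume: 318 mL = 0.318 L.
ammonium chloride: 0.39% w/v = 3.9 g/L → 3.9 × 0.318 L = 1.240 g
L-proline: 0.063% w/v = 0.63 g/L → 0.63 × 0.318 L = 0.20034 g = 200.340 mg
dipotassium phosphate: 1.2 g/L × 0.318 L = 0.3816 g = 381.600 mg
raffinose: 13.1 g/L × 0.318 L = 4.166 g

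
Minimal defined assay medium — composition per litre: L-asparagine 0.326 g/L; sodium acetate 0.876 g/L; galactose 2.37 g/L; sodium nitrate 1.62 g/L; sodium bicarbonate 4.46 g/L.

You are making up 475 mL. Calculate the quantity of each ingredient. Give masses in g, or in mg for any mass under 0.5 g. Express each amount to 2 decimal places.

Target volume = 475 mL = 0.475 L.
L-asparagine: 0.326 g/L × 0.475 L = 0.15485 g = 154.85 mg
sodium acetate: 0.876 g/L × 0.475 L = 0.4161 g = 416.10 mg
galactose: 2.37 g/L × 0.475 L = 1.13 g
sodium nitrate: 1.62 g/L × 0.475 L = 0.77 g
sodium bicarbonate: 4.46 g/L × 0.475 L = 2.12 g

L-asparagine 154.85 mg; sodium acetate 416.10 mg; galactose 1.13 g; sodium nitrate 0.77 g; sodium bicarbonate 2.12 g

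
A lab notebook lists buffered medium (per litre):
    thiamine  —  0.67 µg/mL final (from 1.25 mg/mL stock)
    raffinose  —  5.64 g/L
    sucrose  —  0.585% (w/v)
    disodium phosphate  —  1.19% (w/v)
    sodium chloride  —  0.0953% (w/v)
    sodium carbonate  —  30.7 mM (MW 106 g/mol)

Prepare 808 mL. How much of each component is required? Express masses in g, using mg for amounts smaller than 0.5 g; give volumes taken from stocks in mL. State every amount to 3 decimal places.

thiamine 0.433 mL; raffinose 4.557 g; sucrose 4.727 g; disodium phosphate 9.615 g; sodium chloride 0.770 g; sodium carbonate 2.629 g

Target volume = 808 mL = 0.808 L.
thiamine: C1V1 = C2V2 → 0.67 µg/mL × 808 mL ÷ 1250 µg/mL = 0.433 mL
raffinose: 5.64 g/L × 0.808 L = 4.557 g
sucrose: 0.585% w/v = 5.85 g/L → 5.85 × 0.808 L = 4.727 g
disodium phosphate: 1.19% w/v = 11.9 g/L → 11.9 × 0.808 L = 9.615 g
sodium chloride: 0.0953% w/v = 0.953 g/L → 0.953 × 0.808 L = 0.770 g
sodium carbonate: 30.7 mmol/L × 106 g/mol × 0.808 L ÷ 1000 = 2.629 g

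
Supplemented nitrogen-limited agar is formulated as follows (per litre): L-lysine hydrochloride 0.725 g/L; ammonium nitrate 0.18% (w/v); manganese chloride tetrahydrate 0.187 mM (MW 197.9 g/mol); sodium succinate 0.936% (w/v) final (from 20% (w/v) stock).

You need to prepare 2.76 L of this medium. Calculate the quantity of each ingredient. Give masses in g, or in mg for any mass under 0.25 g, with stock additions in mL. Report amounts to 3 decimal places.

Scale factor relative to 1 L: 2.76.
L-lysine hydrochloride: 0.725 g/L × 2.76 L = 2.001 g
ammonium nitrate: 0.18 g per 100 mL × 2760 mL ÷ 100 = 4.968 g
manganese chloride tetrahydrate: 0.187 mmol/L × 197.9 mg/mmol × 2.76 L = 102.140 mg
sodium succinate: V = C2·V2/C1 = 0.936% ÷ 20% × 2760 mL = 129.168 mL

L-lysine hydrochloride 2.001 g; ammonium nitrate 4.968 g; manganese chloride tetrahydrate 102.140 mg; sodium succinate 129.168 mL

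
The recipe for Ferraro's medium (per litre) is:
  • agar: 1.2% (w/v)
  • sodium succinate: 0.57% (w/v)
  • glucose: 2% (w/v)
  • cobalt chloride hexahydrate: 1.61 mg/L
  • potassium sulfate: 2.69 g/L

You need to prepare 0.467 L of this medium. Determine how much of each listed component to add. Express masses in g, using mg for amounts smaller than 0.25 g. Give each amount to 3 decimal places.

Working volume: 0.467 L.
agar: 1.2% w/v = 12 g/L → 12 × 0.467 L = 5.604 g
sodium succinate: 0.57% w/v = 5.7 g/L → 5.7 × 0.467 L = 2.662 g
glucose: 2 g per 100 mL × 467 mL ÷ 100 = 9.340 g
cobalt chloride hexahydrate: 1.61 mg/L × 0.467 L = 0.752 mg
potassium sulfate: 2.69 g/L × 0.467 L = 1.256 g

agar 5.604 g; sodium succinate 2.662 g; glucose 9.340 g; cobalt chloride hexahydrate 0.752 mg; potassium sulfate 1.256 g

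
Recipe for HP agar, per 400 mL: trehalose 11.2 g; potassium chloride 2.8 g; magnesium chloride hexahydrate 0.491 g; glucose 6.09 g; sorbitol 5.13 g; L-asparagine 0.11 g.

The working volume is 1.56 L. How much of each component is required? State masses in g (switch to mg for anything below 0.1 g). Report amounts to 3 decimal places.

Ratio of target to recipe volume: 1560 / 400 = 3.9.
trehalose: 11.2 g × (1560 mL / 400 mL) = 43.680 g
potassium chloride: 2.8 g × (1560 mL / 400 mL) = 10.920 g
magnesium chloride hexahydrate: 0.491 g × (1560 mL / 400 mL) = 1.915 g
glucose: 6.09 g × (1560 mL / 400 mL) = 23.751 g
sorbitol: 5.13 g × (1560 mL / 400 mL) = 20.007 g
L-asparagine: 0.11 g × (1560 mL / 400 mL) = 0.429 g

trehalose 43.680 g; potassium chloride 10.920 g; magnesium chloride hexahydrate 1.915 g; glucose 23.751 g; sorbitol 20.007 g; L-asparagine 0.429 g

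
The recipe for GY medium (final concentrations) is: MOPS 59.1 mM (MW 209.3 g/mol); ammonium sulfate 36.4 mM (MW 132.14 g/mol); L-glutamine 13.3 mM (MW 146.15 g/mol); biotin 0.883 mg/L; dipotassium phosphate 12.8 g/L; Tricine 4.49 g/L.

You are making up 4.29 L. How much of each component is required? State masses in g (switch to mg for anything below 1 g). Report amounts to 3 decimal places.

MOPS 53.066 g; ammonium sulfate 20.634 g; L-glutamine 8.339 g; biotin 3.788 mg; dipotassium phosphate 54.912 g; Tricine 19.262 g

Working volume: 4.29 L.
MOPS: 59.1 mmol/L × 209.3 g/mol × 4.29 L ÷ 1000 = 53.066 g
ammonium sulfate: 36.4 mmol/L × 132.14 g/mol × 4.29 L ÷ 1000 = 20.634 g
L-glutamine: 13.3 mmol/L × 146.15 g/mol × 4.29 L ÷ 1000 = 8.339 g
biotin: 0.883 mg/L × 4.29 L = 3.788 mg
dipotassium phosphate: 12.8 g/L × 4.29 L = 54.912 g
Tricine: 4.49 g/L × 4.29 L = 19.262 g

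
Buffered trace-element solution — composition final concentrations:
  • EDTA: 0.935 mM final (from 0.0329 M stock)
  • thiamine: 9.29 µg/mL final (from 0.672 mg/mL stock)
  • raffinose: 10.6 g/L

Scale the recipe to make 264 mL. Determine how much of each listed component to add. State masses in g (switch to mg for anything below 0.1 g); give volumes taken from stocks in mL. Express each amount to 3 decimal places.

EDTA 7.503 mL; thiamine 3.650 mL; raffinose 2.798 g

Working volume: 264 mL = 0.264 L.
EDTA: C1V1 = C2V2 → 0.935 mM × 264 mL ÷ 32.9 mM = 7.503 mL
thiamine: dilute stock: 9.29 µg/mL × 264 mL ÷ 672 µg/mL = 3.650 mL
raffinose: 10.6 g/L × 0.264 L = 2.798 g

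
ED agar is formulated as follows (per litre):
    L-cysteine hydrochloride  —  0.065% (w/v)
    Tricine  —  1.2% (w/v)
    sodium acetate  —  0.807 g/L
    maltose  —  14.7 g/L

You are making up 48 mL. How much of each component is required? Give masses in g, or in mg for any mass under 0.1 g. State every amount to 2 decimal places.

L-cysteine hydrochloride 31.20 mg; Tricine 0.58 g; sodium acetate 38.74 mg; maltose 0.71 g

Working volume: 48 mL = 0.048 L.
L-cysteine hydrochloride: 0.065% w/v = 0.65 g/L → 0.65 × 0.048 L = 0.0312 g = 31.20 mg
Tricine: 1.2 g per 100 mL × 48 mL ÷ 100 = 0.58 g
sodium acetate: 0.807 g/L × 0.048 L = 0.038736 g = 38.74 mg
maltose: 14.7 g/L × 0.048 L = 0.71 g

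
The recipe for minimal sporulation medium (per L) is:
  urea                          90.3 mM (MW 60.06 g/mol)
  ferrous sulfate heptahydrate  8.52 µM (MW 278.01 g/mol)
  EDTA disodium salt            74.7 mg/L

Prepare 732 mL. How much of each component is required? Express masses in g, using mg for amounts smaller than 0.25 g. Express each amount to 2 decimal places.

Target volume = 732 mL = 0.732 L.
urea: 90.3 mmol/L × 60.06 g/mol × 0.732 L ÷ 1000 = 3.97 g
ferrous sulfate heptahydrate: 8.52 µmol/L × 278.01 g/mol × 0.732 L ÷ 1000 = 1.73 mg
EDTA disodium salt: 74.7 mg/L × 0.732 L = 54.68 mg

urea 3.97 g; ferrous sulfate heptahydrate 1.73 mg; EDTA disodium salt 54.68 mg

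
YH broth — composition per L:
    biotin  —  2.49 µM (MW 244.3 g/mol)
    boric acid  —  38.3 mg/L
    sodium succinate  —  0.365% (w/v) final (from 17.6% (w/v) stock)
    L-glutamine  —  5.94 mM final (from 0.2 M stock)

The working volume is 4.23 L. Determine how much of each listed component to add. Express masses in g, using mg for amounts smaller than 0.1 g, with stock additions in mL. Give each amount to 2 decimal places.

Scale factor relative to 1 L: 4.23.
biotin: 2.49 µmol/L × 244.3 g/mol × 4.23 L ÷ 1000 = 2.57 mg
boric acid: 38.3 mg/L × 4.23 L = 162.009 mg = 0.16 g
sodium succinate: C1V1 = C2V2 → 0.365% ÷ 17.6% × 4230 mL = 87.72 mL
L-glutamine: V = C2·V2/C1 = 5.94 mM × 4230 mL ÷ 200 mM = 125.63 mL

biotin 2.57 mg; boric acid 0.16 g; sodium succinate 87.72 mL; L-glutamine 125.63 mL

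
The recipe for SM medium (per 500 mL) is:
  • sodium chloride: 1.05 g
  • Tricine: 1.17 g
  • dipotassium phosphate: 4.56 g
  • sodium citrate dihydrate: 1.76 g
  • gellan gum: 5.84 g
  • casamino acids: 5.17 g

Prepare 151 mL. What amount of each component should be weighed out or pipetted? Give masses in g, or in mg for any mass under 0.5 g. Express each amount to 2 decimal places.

Scale factor = 151 mL / 500 mL = 0.302.
sodium chloride: 1.05 g × (151 mL / 500 mL) = 0.3171 g = 317.10 mg
Tricine: 1.17 g × (151 mL / 500 mL) = 0.35334 g = 353.34 mg
dipotassium phosphate: 4.56 g × (151 mL / 500 mL) = 1.38 g
sodium citrate dihydrate: 1.76 g × (151 mL / 500 mL) = 0.53 g
gellan gum: 5.84 g × (151 mL / 500 mL) = 1.76 g
casamino acids: 5.17 g × (151 mL / 500 mL) = 1.56 g

sodium chloride 317.10 mg; Tricine 353.34 mg; dipotassium phosphate 1.38 g; sodium citrate dihydrate 0.53 g; gellan gum 1.76 g; casamino acids 1.56 g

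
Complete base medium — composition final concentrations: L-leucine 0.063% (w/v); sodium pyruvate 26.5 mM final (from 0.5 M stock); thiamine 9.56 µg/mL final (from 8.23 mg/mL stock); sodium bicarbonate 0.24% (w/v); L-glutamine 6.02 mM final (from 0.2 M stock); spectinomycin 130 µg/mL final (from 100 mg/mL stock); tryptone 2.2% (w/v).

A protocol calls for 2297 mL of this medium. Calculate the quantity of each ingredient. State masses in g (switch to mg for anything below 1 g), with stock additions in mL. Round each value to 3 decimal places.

L-leucine 1.447 g; sodium pyruvate 121.741 mL; thiamine 2.668 mL; sodium bicarbonate 5.513 g; L-glutamine 69.140 mL; spectinomycin 2.986 mL; tryptone 50.534 g

Scale factor relative to 1 L: 2.297.
L-leucine: 0.063 g per 100 mL × 2297 mL ÷ 100 = 1.447 g
sodium pyruvate: dilute stock: 26.5 mM × 2297 mL ÷ 500 mM = 121.741 mL
thiamine: V = C2·V2/C1 = 9.56 µg/mL × 2297 mL ÷ 8230 µg/mL = 2.668 mL
sodium bicarbonate: 0.24 g per 100 mL × 2297 mL ÷ 100 = 5.513 g
L-glutamine: dilute stock: 6.02 mM × 2297 mL ÷ 200 mM = 69.140 mL
spectinomycin: dilute stock: 130 µg/mL × 2297 mL ÷ 100000 µg/mL = 2.986 mL
tryptone: 2.2% w/v = 22 g/L → 22 × 2.297 L = 50.534 g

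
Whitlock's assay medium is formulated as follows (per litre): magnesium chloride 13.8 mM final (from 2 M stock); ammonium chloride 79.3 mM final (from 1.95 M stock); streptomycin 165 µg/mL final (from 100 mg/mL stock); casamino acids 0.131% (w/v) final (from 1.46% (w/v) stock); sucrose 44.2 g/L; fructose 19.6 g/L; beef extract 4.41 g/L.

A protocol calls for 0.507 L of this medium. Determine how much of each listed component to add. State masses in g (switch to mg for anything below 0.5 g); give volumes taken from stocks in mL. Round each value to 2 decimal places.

Scale factor relative to 1 L: 0.507.
magnesium chloride: dilute stock: 13.8 mM × 507 mL ÷ 2000 mM = 3.50 mL
ammonium chloride: C1V1 = C2V2 → 79.3 mM × 507 mL ÷ 1950 mM = 20.62 mL
streptomycin: C1V1 = C2V2 → 165 µg/mL × 507 mL ÷ 100000 µg/mL = 0.84 mL
casamino acids: V = C2·V2/C1 = 0.131% ÷ 1.46% × 507 mL = 45.49 mL
sucrose: 44.2 g/L × 0.507 L = 22.41 g
fructose: 19.6 g/L × 0.507 L = 9.94 g
beef extract: 4.41 g/L × 0.507 L = 2.24 g

magnesium chloride 3.50 mL; ammonium chloride 20.62 mL; streptomycin 0.84 mL; casamino acids 45.49 mL; sucrose 22.41 g; fructose 9.94 g; beef extract 2.24 g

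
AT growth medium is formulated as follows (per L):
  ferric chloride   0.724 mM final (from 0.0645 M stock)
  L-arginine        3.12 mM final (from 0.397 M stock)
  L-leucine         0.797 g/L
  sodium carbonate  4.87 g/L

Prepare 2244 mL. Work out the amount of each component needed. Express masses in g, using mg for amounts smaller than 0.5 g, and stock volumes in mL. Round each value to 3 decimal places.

Working volume: 2244 mL = 2.244 L.
ferric chloride: V = C2·V2/C1 = 0.724 mM × 2244 mL ÷ 64.5 mM = 25.188 mL
L-arginine: C1V1 = C2V2 → 3.12 mM × 2244 mL ÷ 397 mM = 17.635 mL
L-leucine: 0.797 g/L × 2.244 L = 1.788 g
sodium carbonate: 4.87 g/L × 2.244 L = 10.928 g

ferric chloride 25.188 mL; L-arginine 17.635 mL; L-leucine 1.788 g; sodium carbonate 10.928 g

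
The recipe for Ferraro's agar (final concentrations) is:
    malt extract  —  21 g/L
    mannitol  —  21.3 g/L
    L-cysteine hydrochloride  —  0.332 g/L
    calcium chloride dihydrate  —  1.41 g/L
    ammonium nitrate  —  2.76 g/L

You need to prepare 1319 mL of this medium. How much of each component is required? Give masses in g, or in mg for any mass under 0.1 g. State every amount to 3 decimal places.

Working volume: 1319 mL = 1.319 L.
malt extract: 21 g/L × 1.319 L = 27.699 g
mannitol: 21.3 g/L × 1.319 L = 28.095 g
L-cysteine hydrochloride: 0.332 g/L × 1.319 L = 0.438 g
calcium chloride dihydrate: 1.41 g/L × 1.319 L = 1.860 g
ammonium nitrate: 2.76 g/L × 1.319 L = 3.640 g

malt extract 27.699 g; mannitol 28.095 g; L-cysteine hydrochloride 0.438 g; calcium chloride dihydrate 1.860 g; ammonium nitrate 3.640 g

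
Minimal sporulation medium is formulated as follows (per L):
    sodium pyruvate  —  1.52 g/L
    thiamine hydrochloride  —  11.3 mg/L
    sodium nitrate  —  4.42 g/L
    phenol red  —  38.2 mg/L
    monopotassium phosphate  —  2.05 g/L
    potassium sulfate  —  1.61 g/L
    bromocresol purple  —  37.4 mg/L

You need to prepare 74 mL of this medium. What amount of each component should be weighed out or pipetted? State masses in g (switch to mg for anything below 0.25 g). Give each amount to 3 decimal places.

Scale factor relative to 1 L: 0.074.
sodium pyruvate: 1.52 g/L × 0.074 L = 0.11248 g = 112.480 mg
thiamine hydrochloride: 11.3 mg/L × 0.074 L = 0.836 mg
sodium nitrate: 4.42 g/L × 0.074 L = 0.327 g
phenol red: 38.2 mg/L × 0.074 L = 2.827 mg
monopotassium phosphate: 2.05 g/L × 0.074 L = 0.1517 g = 151.700 mg
potassium sulfate: 1.61 g/L × 0.074 L = 0.11914 g = 119.140 mg
bromocresol purple: 37.4 mg/L × 0.074 L = 2.768 mg

sodium pyruvate 112.480 mg; thiamine hydrochloride 0.836 mg; sodium nitrate 0.327 g; phenol red 2.827 mg; monopotassium phosphate 151.700 mg; potassium sulfate 119.140 mg; bromocresol purple 2.768 mg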